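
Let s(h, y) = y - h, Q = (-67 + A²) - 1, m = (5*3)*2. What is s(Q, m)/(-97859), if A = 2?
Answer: -94/97859 ≈ -0.00096057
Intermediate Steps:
m = 30 (m = 15*2 = 30)
Q = -64 (Q = (-67 + 2²) - 1 = (-67 + 4) - 1 = -63 - 1 = -64)
s(Q, m)/(-97859) = (30 - 1*(-64))/(-97859) = (30 + 64)*(-1/97859) = 94*(-1/97859) = -94/97859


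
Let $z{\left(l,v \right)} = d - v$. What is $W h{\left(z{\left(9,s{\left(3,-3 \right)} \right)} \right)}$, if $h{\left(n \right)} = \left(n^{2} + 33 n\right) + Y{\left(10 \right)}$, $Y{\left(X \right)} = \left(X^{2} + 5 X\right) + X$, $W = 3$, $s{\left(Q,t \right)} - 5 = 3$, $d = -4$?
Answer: $-276$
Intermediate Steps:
$s{\left(Q,t \right)} = 8$ ($s{\left(Q,t \right)} = 5 + 3 = 8$)
$z{\left(l,v \right)} = -4 - v$
$Y{\left(X \right)} = X^{2} + 6 X$
$h{\left(n \right)} = 160 + n^{2} + 33 n$ ($h{\left(n \right)} = \left(n^{2} + 33 n\right) + 10 \left(6 + 10\right) = \left(n^{2} + 33 n\right) + 10 \cdot 16 = \left(n^{2} + 33 n\right) + 160 = 160 + n^{2} + 33 n$)
$W h{\left(z{\left(9,s{\left(3,-3 \right)} \right)} \right)} = 3 \left(160 + \left(-4 - 8\right)^{2} + 33 \left(-4 - 8\right)\right) = 3 \left(160 + \left(-12\right)^{2} + 33 \left(-12\right)\right) = 3 \left(160 + 144 - 396\right) = 3 \left(-92\right) = -276$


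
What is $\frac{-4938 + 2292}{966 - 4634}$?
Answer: $\frac{189}{262} \approx 0.72137$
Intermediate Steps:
$\frac{-4938 + 2292}{966 - 4634} = - \frac{2646}{-3668} = \left(-2646\right) \left(- \frac{1}{3668}\right) = \frac{189}{262}$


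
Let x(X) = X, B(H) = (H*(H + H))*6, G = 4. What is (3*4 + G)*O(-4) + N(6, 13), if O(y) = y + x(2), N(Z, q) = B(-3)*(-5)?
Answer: -572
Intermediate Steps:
B(H) = 12*H**2 (B(H) = (H*(2*H))*6 = (2*H**2)*6 = 12*H**2)
N(Z, q) = -540 (N(Z, q) = (12*(-3)**2)*(-5) = (12*9)*(-5) = 108*(-5) = -540)
O(y) = 2 + y (O(y) = y + 2 = 2 + y)
(3*4 + G)*O(-4) + N(6, 13) = (3*4 + 4)*(2 - 4) - 540 = (12 + 4)*(-2) - 540 = 16*(-2) - 540 = -32 - 540 = -572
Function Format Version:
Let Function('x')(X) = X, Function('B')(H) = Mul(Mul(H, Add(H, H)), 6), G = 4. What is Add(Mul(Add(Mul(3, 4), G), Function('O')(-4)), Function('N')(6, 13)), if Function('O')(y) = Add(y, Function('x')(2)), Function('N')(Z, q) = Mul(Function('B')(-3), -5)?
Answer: -572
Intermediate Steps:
Function('B')(H) = Mul(12, Pow(H, 2)) (Function('B')(H) = Mul(Mul(H, Mul(2, H)), 6) = Mul(Mul(2, Pow(H, 2)), 6) = Mul(12, Pow(H, 2)))
Function('N')(Z, q) = -540 (Function('N')(Z, q) = Mul(Mul(12, Pow(-3, 2)), -5) = Mul(Mul(12, 9), -5) = Mul(108, -5) = -540)
Function('O')(y) = Add(2, y) (Function('O')(y) = Add(y, 2) = Add(2, y))
Add(Mul(Add(Mul(3, 4), G), Function('O')(-4)), Function('N')(6, 13)) = Add(Mul(Add(Mul(3, 4), 4), Add(2, -4)), -540) = Add(Mul(Add(12, 4), -2), -540) = Add(Mul(16, -2), -540) = Add(-32, -540) = -572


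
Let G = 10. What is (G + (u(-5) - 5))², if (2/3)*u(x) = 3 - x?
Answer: 289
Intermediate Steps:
u(x) = 9/2 - 3*x/2 (u(x) = 3*(3 - x)/2 = 9/2 - 3*x/2)
(G + (u(-5) - 5))² = (10 + ((9/2 - 3/2*(-5)) - 5))² = (10 + ((9/2 + 15/2) - 5))² = (10 + (12 - 5))² = (10 + 7)² = 17² = 289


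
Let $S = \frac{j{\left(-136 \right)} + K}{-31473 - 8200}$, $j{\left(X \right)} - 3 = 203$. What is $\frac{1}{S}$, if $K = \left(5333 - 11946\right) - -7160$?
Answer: $- \frac{39673}{753} \approx -52.687$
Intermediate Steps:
$j{\left(X \right)} = 206$ ($j{\left(X \right)} = 3 + 203 = 206$)
$K = 547$ ($K = -6613 + 7160 = 547$)
$S = - \frac{753}{39673}$ ($S = \frac{206 + 547}{-31473 - 8200} = \frac{753}{-39673} = 753 \left(- \frac{1}{39673}\right) = - \frac{753}{39673} \approx -0.01898$)
$\frac{1}{S} = \frac{1}{- \frac{753}{39673}} = - \frac{39673}{753}$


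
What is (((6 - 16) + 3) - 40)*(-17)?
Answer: 799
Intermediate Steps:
(((6 - 16) + 3) - 40)*(-17) = ((-10 + 3) - 40)*(-17) = (-7 - 40)*(-17) = -47*(-17) = 799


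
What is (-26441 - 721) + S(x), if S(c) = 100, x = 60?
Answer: -27062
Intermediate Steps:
(-26441 - 721) + S(x) = (-26441 - 721) + 100 = -27162 + 100 = -27062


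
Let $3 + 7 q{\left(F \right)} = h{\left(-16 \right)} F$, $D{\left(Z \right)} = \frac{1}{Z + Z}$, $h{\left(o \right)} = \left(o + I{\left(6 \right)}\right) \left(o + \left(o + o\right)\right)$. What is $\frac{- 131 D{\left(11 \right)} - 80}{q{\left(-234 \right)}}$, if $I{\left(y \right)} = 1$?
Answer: $\frac{1891}{529518} \approx 0.0035712$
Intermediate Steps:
$h{\left(o \right)} = 3 o \left(1 + o\right)$ ($h{\left(o \right)} = \left(o + 1\right) \left(o + \left(o + o\right)\right) = \left(1 + o\right) \left(o + 2 o\right) = \left(1 + o\right) 3 o = 3 o \left(1 + o\right)$)
$D{\left(Z \right)} = \frac{1}{2 Z}$
$q{\left(F \right)} = - \frac{3}{7} + \frac{720 F}{7}$ ($q{\left(F \right)} = - \frac{3}{7} + \frac{3 \left(-16\right) \left(1 - 16\right) F}{7} = - \frac{3}{7} + \frac{3 \left(-16\right) \left(-15\right) F}{7} = - \frac{3}{7} + \frac{720 F}{7}$)
$\frac{- 131 D{\left(11 \right)} - 80}{q{\left(-234 \right)}} = \frac{- 131 \frac{1}{2 \cdot 11} - 80}{- \frac{3}{7} + \frac{720}{7} \left(-234\right)} = \frac{- 131 \cdot \frac{1}{2} \cdot \frac{1}{11} - 80}{- \frac{3}{7} - \frac{168480}{7}} = \frac{\left(-131\right) \frac{1}{22} - 80}{-24069} = \left(- \frac{131}{22} - 80\right) \left(- \frac{1}{24069}\right) = \left(- \frac{1891}{22}\right) \left(- \frac{1}{24069}\right) = \frac{1891}{529518}$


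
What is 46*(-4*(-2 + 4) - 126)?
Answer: -6164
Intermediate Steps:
46*(-4*(-2 + 4) - 126) = 46*(-4*2 - 126) = 46*(-8 - 126) = 46*(-134) = -6164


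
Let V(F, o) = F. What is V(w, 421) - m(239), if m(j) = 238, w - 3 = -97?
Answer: -332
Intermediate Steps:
w = -94 (w = 3 - 97 = -94)
V(w, 421) - m(239) = -94 - 1*238 = -94 - 238 = -332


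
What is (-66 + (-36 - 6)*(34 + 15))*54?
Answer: -114696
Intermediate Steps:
(-66 + (-36 - 6)*(34 + 15))*54 = (-66 - 42*49)*54 = (-66 - 2058)*54 = -2124*54 = -114696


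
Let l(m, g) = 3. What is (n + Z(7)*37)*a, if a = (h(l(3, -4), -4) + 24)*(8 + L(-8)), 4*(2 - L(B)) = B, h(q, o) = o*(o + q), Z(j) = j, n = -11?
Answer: 83328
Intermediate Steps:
L(B) = 2 - B/4
a = 336 (a = (-4*(-4 + 3) + 24)*(8 + (2 - ¼*(-8))) = (-4*(-1) + 24)*(8 + (2 + 2)) = (4 + 24)*(8 + 4) = 28*12 = 336)
(n + Z(7)*37)*a = (-11 + 7*37)*336 = (-11 + 259)*336 = 248*336 = 83328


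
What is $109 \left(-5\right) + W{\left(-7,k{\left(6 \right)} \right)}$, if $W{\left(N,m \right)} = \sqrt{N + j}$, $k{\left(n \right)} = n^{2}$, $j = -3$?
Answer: $-545 + i \sqrt{10} \approx -545.0 + 3.1623 i$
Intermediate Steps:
$W{\left(N,m \right)} = \sqrt{-3 + N}$ ($W{\left(N,m \right)} = \sqrt{N - 3} = \sqrt{-3 + N}$)
$109 \left(-5\right) + W{\left(-7,k{\left(6 \right)} \right)} = 109 \left(-5\right) + \sqrt{-3 - 7} = -545 + \sqrt{-10} = -545 + i \sqrt{10}$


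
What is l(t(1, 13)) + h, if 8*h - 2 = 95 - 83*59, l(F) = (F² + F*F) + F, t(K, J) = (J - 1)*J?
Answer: 48228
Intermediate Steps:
t(K, J) = J*(-1 + J) (t(K, J) = (-1 + J)*J = J*(-1 + J))
l(F) = F + 2*F² (l(F) = (F² + F²) + F = 2*F² + F = F + 2*F²)
h = -600 (h = ¼ + (95 - 83*59)/8 = ¼ + (95 - 4897)/8 = ¼ + (⅛)*(-4802) = ¼ - 2401/4 = -600)
l(t(1, 13)) + h = (13*(-1 + 13))*(1 + 2*(13*(-1 + 13))) - 600 = (13*12)*(1 + 2*(13*12)) - 600 = 156*(1 + 2*156) - 600 = 156*(1 + 312) - 600 = 156*313 - 600 = 48828 - 600 = 48228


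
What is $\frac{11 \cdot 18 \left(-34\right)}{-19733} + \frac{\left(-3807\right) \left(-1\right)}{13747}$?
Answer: $\frac{167668335}{271269551} \approx 0.61809$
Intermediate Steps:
$\frac{11 \cdot 18 \left(-34\right)}{-19733} + \frac{\left(-3807\right) \left(-1\right)}{13747} = 198 \left(-34\right) \left(- \frac{1}{19733}\right) + 3807 \cdot \frac{1}{13747} = \left(-6732\right) \left(- \frac{1}{19733}\right) + \frac{3807}{13747} = \frac{6732}{19733} + \frac{3807}{13747} = \frac{167668335}{271269551}$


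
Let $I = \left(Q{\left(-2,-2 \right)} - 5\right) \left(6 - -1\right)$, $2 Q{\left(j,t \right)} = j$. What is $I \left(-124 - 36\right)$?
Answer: $6720$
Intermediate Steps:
$Q{\left(j,t \right)} = \frac{j}{2}$
$I = -42$ ($I = \left(\frac{1}{2} \left(-2\right) - 5\right) \left(6 - -1\right) = \left(-1 - 5\right) \left(6 + 1\right) = \left(-6\right) 7 = -42$)
$I \left(-124 - 36\right) = - 42 \left(-124 - 36\right) = \left(-42\right) \left(-160\right) = 6720$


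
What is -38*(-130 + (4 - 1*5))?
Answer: 4978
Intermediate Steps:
-38*(-130 + (4 - 1*5)) = -38*(-130 + (4 - 5)) = -38*(-130 - 1) = -38*(-131) = 4978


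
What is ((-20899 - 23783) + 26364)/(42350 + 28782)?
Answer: -9159/35566 ≈ -0.25752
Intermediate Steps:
((-20899 - 23783) + 26364)/(42350 + 28782) = (-44682 + 26364)/71132 = -18318*1/71132 = -9159/35566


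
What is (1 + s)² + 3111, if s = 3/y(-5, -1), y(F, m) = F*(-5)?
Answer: 1945159/625 ≈ 3112.3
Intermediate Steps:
y(F, m) = -5*F
s = 3/25 (s = 3/((-5*(-5))) = 3/25 ≈ 0.12000)
(1 + s)² + 3111 = (1 + 3/25)² + 3111 = (28/25)² + 3111 = 784/625 + 3111 = 1945159/625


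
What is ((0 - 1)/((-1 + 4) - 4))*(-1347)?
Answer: -1347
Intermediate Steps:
((0 - 1)/((-1 + 4) - 4))*(-1347) = -1/(3 - 4)*(-1347) = -1/(-1)*(-1347) = -1*(-1)*(-1347) = 1*(-1347) = -1347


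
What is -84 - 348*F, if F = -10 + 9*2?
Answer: -2868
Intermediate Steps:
F = 8 (F = -10 + 18 = 8)
-84 - 348*F = -84 - 348*8 = -84 - 2784 = -2868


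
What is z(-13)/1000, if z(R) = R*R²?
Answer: -2197/1000 ≈ -2.1970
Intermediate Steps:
z(R) = R³
z(-13)/1000 = (-13)³/1000 = -2197*1/1000 = -2197/1000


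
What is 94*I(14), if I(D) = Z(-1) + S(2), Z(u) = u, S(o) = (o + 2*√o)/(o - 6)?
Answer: -141 - 47*√2 ≈ -207.47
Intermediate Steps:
S(o) = (o + 2*√o)/(-6 + o)
I(D) = -3/2 - √2/2 (I(D) = -1 + (2 + 2*√2)/(-6 + 2) = -1 + (2 + 2*√2)/(-4) = -1 - (2 + 2*√2)/4 = -1 + (-½ - √2/2) = -3/2 - √2/2)
94*I(14) = 94*(-3/2 - √2/2) = -141 - 47*√2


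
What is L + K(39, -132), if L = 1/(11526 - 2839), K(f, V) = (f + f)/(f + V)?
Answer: -225831/269297 ≈ -0.83859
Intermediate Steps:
K(f, V) = 2*f/(V + f) (K(f, V) = (2*f)/(V + f) = 2*f/(V + f))
L = 1/8687 ≈ 0.00011511
L + K(39, -132) = 1/8687 + 2*39/(-132 + 39) = 1/8687 + 2*39/(-93) = 1/8687 + 2*39*(-1/93) = 1/8687 - 26/31 = -225831/269297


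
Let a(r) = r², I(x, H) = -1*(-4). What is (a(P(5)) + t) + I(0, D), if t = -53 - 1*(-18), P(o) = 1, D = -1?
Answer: -30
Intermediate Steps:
I(x, H) = 4
t = -35 (t = -53 + 18 = -35)
(a(P(5)) + t) + I(0, D) = (1² - 35) + 4 = (1 - 35) + 4 = -34 + 4 = -30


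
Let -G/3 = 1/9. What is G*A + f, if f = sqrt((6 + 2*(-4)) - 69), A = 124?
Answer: -124/3 + I*sqrt(71) ≈ -41.333 + 8.4261*I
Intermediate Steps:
G = -1/3 (G = -3/9 = -3*1/9 = -1/3 ≈ -0.33333)
f = I*sqrt(71) (f = sqrt((6 - 8) - 69) = sqrt(-2 - 69) = sqrt(-71) = I*sqrt(71) ≈ 8.4261*I)
G*A + f = -1/3*124 + I*sqrt(71) = -124/3 + I*sqrt(71)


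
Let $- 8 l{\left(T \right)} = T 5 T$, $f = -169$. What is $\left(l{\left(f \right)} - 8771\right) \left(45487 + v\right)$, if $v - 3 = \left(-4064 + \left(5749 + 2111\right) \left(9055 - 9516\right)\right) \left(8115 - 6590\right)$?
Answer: $\frac{589075715928765}{4} \approx 1.4727 \cdot 10^{14}$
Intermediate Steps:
$v = -5531974097$ ($v = 3 + \left(-4064 + \left(5749 + 2111\right) \left(9055 - 9516\right)\right) \left(8115 - 6590\right) = 3 + \left(-4064 + 7860 \left(-461\right)\right) 1525 = 3 + \left(-4064 - 3623460\right) 1525 = 3 - 5531974100 = -5531974097$)
$l{\left(T \right)} = - \frac{5 T^{2}}{8}$ ($l{\left(T \right)} = - \frac{T 5 T}{8} = - \frac{5 T T}{8} = - \frac{5 T^{2}}{8}$)
$\left(l{\left(f \right)} - 8771\right) \left(45487 + v\right) = \left(- \frac{5 \left(-169\right)^{2}}{8} - 8771\right) \left(45487 - 5531974097\right) = \left(\left(- \frac{5}{8}\right) 28561 - 8771\right) \left(-5531928610\right) = \left(- \frac{142805}{8} - 8771\right) \left(-5531928610\right) = \left(- \frac{212973}{8}\right) \left(-5531928610\right) = \frac{589075715928765}{4}$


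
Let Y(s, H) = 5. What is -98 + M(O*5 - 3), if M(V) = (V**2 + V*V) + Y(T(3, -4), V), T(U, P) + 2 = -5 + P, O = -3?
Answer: 555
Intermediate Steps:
T(U, P) = -7 + P (T(U, P) = -2 + (-5 + P) = -7 + P)
M(V) = 5 + 2*V**2 (M(V) = (V**2 + V*V) + 5 = (V**2 + V**2) + 5 = 2*V**2 + 5 = 5 + 2*V**2)
-98 + M(O*5 - 3) = -98 + (5 + 2*(-3*5 - 3)**2) = -98 + (5 + 2*(-15 - 3)**2) = -98 + (5 + 2*(-18)**2) = -98 + (5 + 2*324) = -98 + (5 + 648) = -98 + 653 = 555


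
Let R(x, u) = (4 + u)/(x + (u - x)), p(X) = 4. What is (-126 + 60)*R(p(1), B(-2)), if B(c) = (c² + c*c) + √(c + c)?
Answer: -1650/17 + 132*I/17 ≈ -97.059 + 7.7647*I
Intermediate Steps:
B(c) = 2*c² + √2*√c (B(c) = (c² + c²) + √(2*c) = 2*c² + √2*√c)
R(x, u) = (4 + u)/u
(-126 + 60)*R(p(1), B(-2)) = (-126 + 60)*((4 + (2*(-2)² + √2*√(-2)))/(2*(-2)² + √2*√(-2))) = -66*(4 + (2*4 + √2*(I*√2)))/(2*4 + √2*(I*√2)) = -66*(4 + (8 + 2*I))/(8 + 2*I) = -66*(8 - 2*I)/68*(12 + 2*I) = -33*(8 - 2*I)*(12 + 2*I)/34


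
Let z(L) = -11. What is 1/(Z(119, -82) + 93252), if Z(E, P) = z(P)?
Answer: 1/93241 ≈ 1.0725e-5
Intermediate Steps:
Z(E, P) = -11
1/(Z(119, -82) + 93252) = 1/(-11 + 93252) = 1/93241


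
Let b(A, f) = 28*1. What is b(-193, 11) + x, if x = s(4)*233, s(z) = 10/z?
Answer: 1221/2 ≈ 610.50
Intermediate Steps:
b(A, f) = 28
x = 1165/2 (x = (10/4)*233 = (10*(¼))*233 = (5/2)*233 = 1165/2 ≈ 582.50)
b(-193, 11) + x = 28 + 1165/2 = 1221/2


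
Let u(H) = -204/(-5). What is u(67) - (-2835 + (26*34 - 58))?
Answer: 10249/5 ≈ 2049.8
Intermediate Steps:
u(H) = 204/5 (u(H) = -204*(-⅕) = 204/5)
u(67) - (-2835 + (26*34 - 58)) = 204/5 - (-2835 + (26*34 - 58)) = 204/5 - (-2835 + (884 - 58)) = 204/5 - (-2835 + 826) = 204/5 - 1*(-2009) = 204/5 + 2009 = 10249/5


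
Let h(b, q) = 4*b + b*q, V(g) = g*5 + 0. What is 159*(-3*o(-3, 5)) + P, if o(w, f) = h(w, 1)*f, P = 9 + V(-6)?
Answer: 35754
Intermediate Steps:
V(g) = 5*g (V(g) = 5*g + 0 = 5*g)
P = -21 (P = 9 + 5*(-6) = 9 - 30 = -21)
o(w, f) = 5*f*w (o(w, f) = (w*(4 + 1))*f = (w*5)*f = (5*w)*f = 5*f*w)
159*(-3*o(-3, 5)) + P = 159*(-15*5*(-3)) - 21 = 159*(-3*(-75)) - 21 = 159*225 - 21 = 35775 - 21 = 35754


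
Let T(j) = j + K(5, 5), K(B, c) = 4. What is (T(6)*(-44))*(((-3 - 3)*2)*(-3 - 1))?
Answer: -21120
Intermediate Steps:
T(j) = 4 + j (T(j) = j + 4 = 4 + j)
(T(6)*(-44))*(((-3 - 3)*2)*(-3 - 1)) = ((4 + 6)*(-44))*(((-3 - 3)*2)*(-3 - 1)) = (10*(-44))*(-6*2*(-4)) = -(-5280)*(-4) = -440*48 = -21120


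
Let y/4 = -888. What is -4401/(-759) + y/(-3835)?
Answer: 6524601/970255 ≈ 6.7246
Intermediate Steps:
y = -3552 (y = 4*(-888) = -3552)
-4401/(-759) + y/(-3835) = -4401/(-759) - 3552/(-3835) = -4401*(-1/759) - 3552*(-1/3835) = 1467/253 + 3552/3835 = 6524601/970255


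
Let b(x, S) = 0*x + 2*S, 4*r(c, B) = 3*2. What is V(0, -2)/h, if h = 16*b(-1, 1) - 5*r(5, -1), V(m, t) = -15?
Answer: -30/49 ≈ -0.61224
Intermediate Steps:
r(c, B) = 3/2 (r(c, B) = (3*2)/4 = (¼)*6 = 3/2)
b(x, S) = 2*S (b(x, S) = 0 + 2*S = 2*S)
h = 49/2 (h = 16*(2*1) - 5*3/2 = 16*2 - 15/2 = 32 - 15/2 = 49/2 ≈ 24.500)
V(0, -2)/h = -15/49/2 = -15*2/49 = -30/49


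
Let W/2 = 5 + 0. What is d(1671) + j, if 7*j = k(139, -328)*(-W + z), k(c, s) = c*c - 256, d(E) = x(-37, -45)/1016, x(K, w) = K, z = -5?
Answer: -290550859/7112 ≈ -40854.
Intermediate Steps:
d(E) = -37/1016
W = 10 (W = 2*(5 + 0) = 2*5 = 10)
k(c, s) = -256 + c**2 (k(c, s) = c**2 - 256 = -256 + c**2)
j = -285975/7 (j = ((-256 + 139**2)*(-1*10 - 5))/7 = ((-256 + 19321)*(-10 - 5))/7 = (19065*(-15))/7 = (1/7)*(-285975) = -285975/7 ≈ -40854.)
d(1671) + j = -37/1016 - 285975/7 = -290550859/7112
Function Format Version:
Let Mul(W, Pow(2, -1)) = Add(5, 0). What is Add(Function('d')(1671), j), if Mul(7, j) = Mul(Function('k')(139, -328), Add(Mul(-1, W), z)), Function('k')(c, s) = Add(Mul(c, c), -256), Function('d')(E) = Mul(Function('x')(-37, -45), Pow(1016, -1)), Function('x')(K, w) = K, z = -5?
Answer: Rational(-290550859, 7112) ≈ -40854.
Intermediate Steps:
Function('d')(E) = Rational(-37, 1016) (Function('d')(E) = Mul(-37, Pow(1016, -1)) = Mul(-37, Rational(1, 1016)) = Rational(-37, 1016))
W = 10 (W = Mul(2, Add(5, 0)) = Mul(2, 5) = 10)
Function('k')(c, s) = Add(-256, Pow(c, 2)) (Function('k')(c, s) = Add(Pow(c, 2), -256) = Add(-256, Pow(c, 2)))
j = Rational(-285975, 7) (j = Mul(Rational(1, 7), Mul(Add(-256, Pow(139, 2)), Add(Mul(-1, 10), -5))) = Mul(Rational(1, 7), Mul(Add(-256, 19321), Add(-10, -5))) = Mul(Rational(1, 7), Mul(19065, -15)) = Mul(Rational(1, 7), -285975) = Rational(-285975, 7) ≈ -40854.)
Add(Function('d')(1671), j) = Add(Rational(-37, 1016), Rational(-285975, 7)) = Rational(-290550859, 7112)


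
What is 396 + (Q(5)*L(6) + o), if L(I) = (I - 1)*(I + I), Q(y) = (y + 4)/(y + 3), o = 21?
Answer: 969/2 ≈ 484.50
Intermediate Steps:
Q(y) = (4 + y)/(3 + y)
L(I) = 2*I*(-1 + I) (L(I) = (-1 + I)*(2*I) = 2*I*(-1 + I))
396 + (Q(5)*L(6) + o) = 396 + (((4 + 5)/(3 + 5))*(2*6*(-1 + 6)) + 21) = 396 + ((9/8)*(2*6*5) + 21) = 396 + (((⅛)*9)*60 + 21) = 396 + ((9/8)*60 + 21) = 396 + (135/2 + 21) = 396 + 177/2 = 969/2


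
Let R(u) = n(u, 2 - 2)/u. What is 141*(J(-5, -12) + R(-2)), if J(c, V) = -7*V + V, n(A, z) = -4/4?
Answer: 20445/2 ≈ 10223.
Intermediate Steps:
n(A, z) = -1 (n(A, z) = -4*¼ = -1)
J(c, V) = -6*V
R(u) = -1/u
141*(J(-5, -12) + R(-2)) = 141*(-6*(-12) - 1/(-2)) = 141*(72 - 1*(-½)) = 141*(72 + ½) = 141*(145/2) = 20445/2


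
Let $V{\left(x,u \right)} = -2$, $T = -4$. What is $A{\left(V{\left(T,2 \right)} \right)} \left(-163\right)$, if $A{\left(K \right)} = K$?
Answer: $326$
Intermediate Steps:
$A{\left(V{\left(T,2 \right)} \right)} \left(-163\right) = \left(-2\right) \left(-163\right) = 326$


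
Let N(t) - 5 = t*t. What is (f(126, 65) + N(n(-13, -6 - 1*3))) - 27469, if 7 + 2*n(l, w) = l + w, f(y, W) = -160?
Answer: -109655/4 ≈ -27414.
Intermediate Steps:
n(l, w) = -7/2 + l/2 + w/2 (n(l, w) = -7/2 + (l + w)/2 = -7/2 + (l/2 + w/2) = -7/2 + l/2 + w/2)
N(t) = 5 + t**2 (N(t) = 5 + t*t = 5 + t**2)
(f(126, 65) + N(n(-13, -6 - 1*3))) - 27469 = (-160 + (5 + (-7/2 + (1/2)*(-13) + (-6 - 1*3)/2)**2)) - 27469 = (-160 + (5 + (-7/2 - 13/2 + (-6 - 3)/2)**2)) - 27469 = (-160 + (5 + (-7/2 - 13/2 + (1/2)*(-9))**2)) - 27469 = (-160 + (5 + (-7/2 - 13/2 - 9/2)**2)) - 27469 = (-160 + (5 + (-29/2)**2)) - 27469 = (-160 + (5 + 841/4)) - 27469 = (-160 + 861/4) - 27469 = 221/4 - 27469 = -109655/4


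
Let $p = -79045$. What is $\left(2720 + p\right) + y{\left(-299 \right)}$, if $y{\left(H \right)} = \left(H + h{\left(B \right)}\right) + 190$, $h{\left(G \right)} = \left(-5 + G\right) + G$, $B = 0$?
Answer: $-76439$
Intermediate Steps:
$h{\left(G \right)} = -5 + 2 G$
$y{\left(H \right)} = 185 + H$ ($y{\left(H \right)} = \left(H + \left(-5 + 2 \cdot 0\right)\right) + 190 = \left(H + \left(-5 + 0\right)\right) + 190 = \left(H - 5\right) + 190 = \left(-5 + H\right) + 190 = 185 + H$)
$\left(2720 + p\right) + y{\left(-299 \right)} = \left(2720 - 79045\right) + \left(185 - 299\right) = -76325 - 114 = -76439$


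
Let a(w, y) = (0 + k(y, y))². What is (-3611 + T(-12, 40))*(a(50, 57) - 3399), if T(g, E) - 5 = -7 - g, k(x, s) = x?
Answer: 540150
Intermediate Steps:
T(g, E) = -2 - g (T(g, E) = 5 + (-7 - g) = -2 - g)
a(w, y) = y² (a(w, y) = (0 + y)² = y²)
(-3611 + T(-12, 40))*(a(50, 57) - 3399) = (-3611 + (-2 - 1*(-12)))*(57² - 3399) = (-3611 + (-2 + 12))*(3249 - 3399) = (-3611 + 10)*(-150) = -3601*(-150) = 540150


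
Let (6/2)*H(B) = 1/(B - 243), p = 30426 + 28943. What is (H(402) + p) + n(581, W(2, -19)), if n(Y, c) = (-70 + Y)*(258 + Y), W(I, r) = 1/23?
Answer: 232822747/477 ≈ 4.8810e+5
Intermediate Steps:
W(I, r) = 1/23
p = 59369
H(B) = 1/(3*(-243 + B)) (H(B) = 1/(3*(B - 243)) = 1/(3*(-243 + B)))
(H(402) + p) + n(581, W(2, -19)) = (1/(3*(-243 + 402)) + 59369) + (-18060 + 581² + 188*581) = ((⅓)/159 + 59369) + (-18060 + 337561 + 109228) = ((⅓)*(1/159) + 59369) + 428729 = (1/477 + 59369) + 428729 = 28319014/477 + 428729 = 232822747/477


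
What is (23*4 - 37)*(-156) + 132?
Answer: -8448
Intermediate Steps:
(23*4 - 37)*(-156) + 132 = (92 - 37)*(-156) + 132 = 55*(-156) + 132 = -8580 + 132 = -8448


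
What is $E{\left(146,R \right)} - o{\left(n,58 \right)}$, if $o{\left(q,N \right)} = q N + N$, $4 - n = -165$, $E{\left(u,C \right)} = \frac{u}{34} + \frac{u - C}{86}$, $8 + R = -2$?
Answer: $- \frac{7203195}{731} \approx -9853.9$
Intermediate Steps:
$R = -10$ ($R = -8 - 2 = -10$)
$E{\left(u,C \right)} = - \frac{C}{86} + \frac{30 u}{731}$ ($E{\left(u,C \right)} = u \frac{1}{34} + \left(u - C\right) \frac{1}{86} = \frac{u}{34} - \left(- \frac{u}{86} + \frac{C}{86}\right) = - \frac{C}{86} + \frac{30 u}{731}$)
$n = 169$ ($n = 4 - -165 = 4 + 165 = 169$)
$o{\left(q,N \right)} = N + N q$ ($o{\left(q,N \right)} = N q + N = N + N q$)
$E{\left(146,R \right)} - o{\left(n,58 \right)} = \left(\left(- \frac{1}{86}\right) \left(-10\right) + \frac{30}{731} \cdot 146\right) - 58 \left(1 + 169\right) = \left(\frac{5}{43} + \frac{4380}{731}\right) - 58 \cdot 170 = \frac{4465}{731} - 9860 = - \frac{7203195}{731}$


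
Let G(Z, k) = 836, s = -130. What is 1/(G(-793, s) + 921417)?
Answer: 1/922253 ≈ 1.0843e-6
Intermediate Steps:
1/(G(-793, s) + 921417) = 1/(836 + 921417) = 1/922253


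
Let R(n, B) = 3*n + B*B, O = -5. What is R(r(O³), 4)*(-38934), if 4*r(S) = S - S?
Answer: -622944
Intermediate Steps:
r(S) = 0 (r(S) = (S - S)/4 = (¼)*0 = 0)
R(n, B) = B² + 3*n (R(n, B) = 3*n + B² = B² + 3*n)
R(r(O³), 4)*(-38934) = (4² + 3*0)*(-38934) = (16 + 0)*(-38934) = 16*(-38934) = -622944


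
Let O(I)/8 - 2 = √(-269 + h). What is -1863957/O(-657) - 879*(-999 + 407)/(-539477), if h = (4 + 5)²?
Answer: 3*(-2775296*√47 + 335190085459*I)/(8631632*(√47 - I)) ≈ -2428.0 + 16639.0*I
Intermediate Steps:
h = 81 (h = 9² = 81)
O(I) = 16 + 16*I*√47 (O(I) = 16 + 8*√(-269 + 81) = 16 + 8*√(-188) = 16 + 8*(2*I*√47) = 16 + 16*I*√47)
-1863957/O(-657) - 879*(-999 + 407)/(-539477) = -1863957/(16 + 16*I*√47) - 879*(-999 + 407)/(-539477) = -1863957/(16 + 16*I*√47) - 879*(-592)*(-1/539477) = -1863957/(16 + 16*I*√47) + 520368*(-1/539477) = -1863957/(16 + 16*I*√47) - 520368/539477 = -520368/539477 - 1863957/(16 + 16*I*√47)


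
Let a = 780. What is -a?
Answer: -780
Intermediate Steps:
-a = -1*780 = -780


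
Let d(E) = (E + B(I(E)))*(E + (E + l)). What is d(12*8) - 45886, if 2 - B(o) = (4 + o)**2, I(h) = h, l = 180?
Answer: -3729430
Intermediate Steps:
B(o) = 2 - (4 + o)**2
d(E) = (180 + 2*E)*(2 + E - (4 + E)**2) (d(E) = (E + (2 - (4 + E)**2))*(E + (E + 180)) = (2 + E - (4 + E)**2)*(E + (180 + E)) = (2 + E - (4 + E)**2)*(180 + 2*E) = (180 + 2*E)*(2 + E - (4 + E)**2))
d(12*8) - 45886 = (-2520 - 15456*8 - 194*(12*8)**2 - 2*(12*8)**3) - 45886 = (-2520 - 1288*96 - 194*96**2 - 2*96**3) - 45886 = (-2520 - 123648 - 194*9216 - 2*884736) - 45886 = (-2520 - 123648 - 1787904 - 1769472) - 45886 = -3683544 - 45886 = -3729430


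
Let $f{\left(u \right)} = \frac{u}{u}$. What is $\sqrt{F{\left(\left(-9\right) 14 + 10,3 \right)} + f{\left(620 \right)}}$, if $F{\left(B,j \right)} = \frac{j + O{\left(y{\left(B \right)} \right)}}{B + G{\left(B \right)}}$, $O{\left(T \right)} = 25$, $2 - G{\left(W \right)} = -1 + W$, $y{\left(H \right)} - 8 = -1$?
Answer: $\frac{\sqrt{93}}{3} \approx 3.2146$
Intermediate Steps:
$y{\left(H \right)} = 7$ ($y{\left(H \right)} = 8 - 1 = 7$)
$G{\left(W \right)} = 3 - W$ ($G{\left(W \right)} = 2 - \left(-1 + W\right) = 3 - W$)
$F{\left(B,j \right)} = \frac{25}{3} + \frac{j}{3}$ ($F{\left(B,j \right)} = \frac{j + 25}{B - \left(-3 + B\right)} = \frac{25 + j}{3} = \left(25 + j\right) \frac{1}{3} = \frac{25}{3} + \frac{j}{3}$)
$f{\left(u \right)} = 1$
$\sqrt{F{\left(\left(-9\right) 14 + 10,3 \right)} + f{\left(620 \right)}} = \sqrt{\left(\frac{25}{3} + \frac{1}{3} \cdot 3\right) + 1} = \sqrt{\left(\frac{25}{3} + 1\right) + 1} = \sqrt{\frac{28}{3} + 1} = \sqrt{\frac{31}{3}} = \frac{\sqrt{93}}{3}$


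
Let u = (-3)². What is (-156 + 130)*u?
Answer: -234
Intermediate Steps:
u = 9
(-156 + 130)*u = (-156 + 130)*9 = -26*9 = -234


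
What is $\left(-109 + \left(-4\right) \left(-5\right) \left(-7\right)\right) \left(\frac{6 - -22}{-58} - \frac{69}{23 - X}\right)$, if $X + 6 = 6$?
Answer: $\frac{25149}{29} \approx 867.21$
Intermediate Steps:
$X = 0$ ($X = -6 + 6 = 0$)
$\left(-109 + \left(-4\right) \left(-5\right) \left(-7\right)\right) \left(\frac{6 - -22}{-58} - \frac{69}{23 - X}\right) = \left(-109 + \left(-4\right) \left(-5\right) \left(-7\right)\right) \left(\frac{6 - -22}{-58} - \frac{69}{23 - 0}\right) = \left(-109 + 20 \left(-7\right)\right) \left(\left(6 + 22\right) \left(- \frac{1}{58}\right) - \frac{69}{23 + 0}\right) = \left(-109 - 140\right) \left(28 \left(- \frac{1}{58}\right) - \frac{69}{23}\right) = - 249 \left(- \frac{14}{29} - 3\right) = \left(-249\right) \left(- \frac{101}{29}\right) = \frac{25149}{29}$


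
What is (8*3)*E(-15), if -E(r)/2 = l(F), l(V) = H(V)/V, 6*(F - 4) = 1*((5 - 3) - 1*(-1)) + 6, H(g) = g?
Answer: -48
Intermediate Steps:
F = 11/2 (F = 4 + (1*((5 - 3) - 1*(-1)) + 6)/6 = 4 + (1*(2 + 1) + 6)/6 = 4 + (1*3 + 6)/6 = 4 + (3 + 6)/6 = 4 + (⅙)*9 = 4 + 3/2 = 11/2 ≈ 5.5000)
l(V) = 1 (l(V) = V/V = 1)
E(r) = -2 (E(r) = -2*1 = -2)
(8*3)*E(-15) = (8*3)*(-2) = 24*(-2) = -48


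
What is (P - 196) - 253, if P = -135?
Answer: -584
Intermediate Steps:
(P - 196) - 253 = (-135 - 196) - 253 = -331 - 253 = -584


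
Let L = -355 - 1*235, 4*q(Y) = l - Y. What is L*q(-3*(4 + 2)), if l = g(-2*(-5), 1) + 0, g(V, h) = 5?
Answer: -6785/2 ≈ -3392.5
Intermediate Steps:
l = 5 (l = 5 + 0 = 5)
q(Y) = 5/4 - Y/4 (q(Y) = (5 - Y)/4 = 5/4 - Y/4)
L = -590 (L = -355 - 235 = -590)
L*q(-3*(4 + 2)) = -590*(5/4 - (-3)*(4 + 2)/4) = -590*(5/4 - (-3)*6/4) = -590*(5/4 - ¼*(-18)) = -590*(5/4 + 9/2) = -590*23/4 = -6785/2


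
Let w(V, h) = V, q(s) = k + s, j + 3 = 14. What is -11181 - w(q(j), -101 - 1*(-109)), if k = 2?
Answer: -11194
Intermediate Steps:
j = 11 (j = -3 + 14 = 11)
q(s) = 2 + s
-11181 - w(q(j), -101 - 1*(-109)) = -11181 - (2 + 11) = -11181 - 1*13 = -11181 - 13 = -11194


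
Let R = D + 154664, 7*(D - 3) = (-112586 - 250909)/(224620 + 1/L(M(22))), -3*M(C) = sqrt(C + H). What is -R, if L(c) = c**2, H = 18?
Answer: -9727559635421/62893663 ≈ -1.5467e+5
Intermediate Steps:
M(C) = -sqrt(18 + C)/3 (M(C) = -sqrt(C + 18)/3 = -sqrt(18 + C)/3)
D = 174141189/62893663 (D = 3 + ((-112586 - 250909)/(224620 + 1/((-sqrt(18 + 22)/3)**2)))/7 = 3 + (-363495/(224620 + 1/((-2*sqrt(10)/3)**2)))/7 = 3 + (-363495/(224620 + 1/(40/9)))/7 = 3 + (-363495/(224620 + 9/40))/7 = 3 + (-363495/8984809/40)/7 = 3 + (-363495*40/8984809)/7 = 3 + (1/7)*(-14539800/8984809) = 3 - 14539800/62893663 = 174141189/62893663 ≈ 2.7688)
R = 9727559635421/62893663 (R = 174141189/62893663 + 154664 = 9727559635421/62893663 ≈ 1.5467e+5)
-R = -1*9727559635421/62893663 = -9727559635421/62893663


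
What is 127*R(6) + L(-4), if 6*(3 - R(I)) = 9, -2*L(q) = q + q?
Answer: 389/2 ≈ 194.50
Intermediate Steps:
L(q) = -q (L(q) = -(q + q)/2 = -q)
R(I) = 3/2 (R(I) = 3 - ⅙*9 = 3 - 3/2 = 3/2)
127*R(6) + L(-4) = 127*(3/2) - 1*(-4) = 381/2 + 4 = 389/2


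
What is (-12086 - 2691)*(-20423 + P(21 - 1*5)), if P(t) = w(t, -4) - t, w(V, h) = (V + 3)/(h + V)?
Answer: 3624044473/12 ≈ 3.0200e+8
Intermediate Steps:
w(V, h) = (3 + V)/(V + h)
P(t) = -t + (3 + t)/(-4 + t) (P(t) = (3 + t)/(t - 4) - t = (3 + t)/(-4 + t) - t = -t + (3 + t)/(-4 + t))
(-12086 - 2691)*(-20423 + P(21 - 1*5)) = (-12086 - 2691)*(-20423 + (3 + (21 - 1*5) - (21 - 1*5)*(-4 + (21 - 1*5)))/(-4 + (21 - 1*5))) = -14777*(-20423 + (3 + (21 - 5) - (21 - 5)*(-4 + (21 - 5)))/(-4 + (21 - 5))) = -14777*(-20423 + (3 + 16 - 1*16*(-4 + 16))/(-4 + 16)) = -14777*(-20423 + (3 + 16 - 1*16*12)/12) = -14777*(-20423 + (3 + 16 - 192)/12) = -14777*(-20423 + (1/12)*(-173)) = -14777*(-20423 - 173/12) = -14777*(-245249/12) = 3624044473/12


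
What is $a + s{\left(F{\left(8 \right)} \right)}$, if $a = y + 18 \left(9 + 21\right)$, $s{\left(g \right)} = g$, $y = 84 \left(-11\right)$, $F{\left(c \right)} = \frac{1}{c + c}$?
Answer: $- \frac{6143}{16} \approx -383.94$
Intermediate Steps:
$F{\left(c \right)} = \frac{1}{2 c}$
$y = -924$
$a = -384$ ($a = -924 + 18 \left(9 + 21\right) = -924 + 18 \cdot 30 = -924 + 540 = -384$)
$a + s{\left(F{\left(8 \right)} \right)} = -384 + \frac{1}{2 \cdot 8} = -384 + \frac{1}{2} \cdot \frac{1}{8} = -384 + \frac{1}{16} = - \frac{6143}{16}$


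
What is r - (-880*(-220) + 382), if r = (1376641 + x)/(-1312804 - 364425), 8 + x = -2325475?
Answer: -14145708132/72923 ≈ -1.9398e+5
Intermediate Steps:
x = -2325483 (x = -8 - 2325475 = -2325483)
r = 41254/72923 (r = (1376641 - 2325483)/(-1312804 - 364425) = -948842/(-1677229) = -948842*(-1/1677229) = 41254/72923 ≈ 0.56572)
r - (-880*(-220) + 382) = 41254/72923 - (-880*(-220) + 382) = 41254/72923 - (193600 + 382) = 41254/72923 - 1*193982 = 41254/72923 - 193982 = -14145708132/72923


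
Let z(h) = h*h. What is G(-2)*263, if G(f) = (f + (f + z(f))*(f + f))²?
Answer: 26300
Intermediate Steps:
z(h) = h²
G(f) = (f + 2*f*(f + f²))² (G(f) = (f + (f + f²)*(f + f))² = (f + (f + f²)*(2*f))² = (f + 2*f*(f + f²))²)
G(-2)*263 = ((-2)²*(1 + 2*(-2) + 2*(-2)²)²)*263 = (4*(1 - 4 + 2*4)²)*263 = (4*(1 - 4 + 8)²)*263 = (4*5²)*263 = (4*25)*263 = 100*263 = 26300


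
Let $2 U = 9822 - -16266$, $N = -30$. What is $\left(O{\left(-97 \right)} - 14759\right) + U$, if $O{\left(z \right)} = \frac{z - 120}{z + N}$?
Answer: $- \frac{217588}{127} \approx -1713.3$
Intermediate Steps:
$U = 13044$ ($U = \frac{9822 - -16266}{2} = \frac{9822 + 16266}{2} = \frac{1}{2} \cdot 26088 = 13044$)
$O{\left(z \right)} = \frac{-120 + z}{-30 + z}$ ($O{\left(z \right)} = \frac{z - 120}{z - 30} = \frac{-120 + z}{-30 + z}$)
$\left(O{\left(-97 \right)} - 14759\right) + U = \left(\frac{-120 - 97}{-30 - 97} - 14759\right) + 13044 = \left(\frac{1}{-127} \left(-217\right) - 14759\right) + 13044 = \left(\left(- \frac{1}{127}\right) \left(-217\right) - 14759\right) + 13044 = \left(\frac{217}{127} - 14759\right) + 13044 = - \frac{1874176}{127} + 13044 = - \frac{217588}{127}$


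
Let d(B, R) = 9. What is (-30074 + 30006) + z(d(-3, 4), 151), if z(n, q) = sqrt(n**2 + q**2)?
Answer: -68 + sqrt(22882) ≈ 83.268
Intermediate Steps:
(-30074 + 30006) + z(d(-3, 4), 151) = (-30074 + 30006) + sqrt(9**2 + 151**2) = -68 + sqrt(81 + 22801) = -68 + sqrt(22882)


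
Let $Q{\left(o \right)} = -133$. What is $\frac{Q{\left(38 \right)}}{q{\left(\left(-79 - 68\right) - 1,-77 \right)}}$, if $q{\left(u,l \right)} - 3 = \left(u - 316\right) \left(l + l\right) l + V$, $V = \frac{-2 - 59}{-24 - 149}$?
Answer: $\frac{23009}{951864796} \approx 2.4173 \cdot 10^{-5}$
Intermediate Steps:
$V = \frac{61}{173}$ ($V = - \frac{61}{-173} = \left(-61\right) \left(- \frac{1}{173}\right) = \frac{61}{173} \approx 0.3526$)
$q{\left(u,l \right)} = \frac{580}{173} + 2 l^{2} \left(-316 + u\right)$ ($q{\left(u,l \right)} = 3 + \left(\left(u - 316\right) \left(l + l\right) l + \frac{61}{173}\right) = 3 + \left(\left(-316 + u\right) 2 l l + \frac{61}{173}\right) = 3 + \left(2 l \left(-316 + u\right) l + \frac{61}{173}\right) = 3 + \left(2 l^{2} \left(-316 + u\right) + \frac{61}{173}\right) = 3 + \left(\frac{61}{173} + 2 l^{2} \left(-316 + u\right)\right) = \frac{580}{173} + 2 l^{2} \left(-316 + u\right)$)
$\frac{Q{\left(38 \right)}}{q{\left(\left(-79 - 68\right) - 1,-77 \right)}} = - \frac{133}{\frac{580}{173} - 632 \left(-77\right)^{2} + 2 \left(\left(-79 - 68\right) - 1\right) \left(-77\right)^{2}} = - \frac{133}{\frac{580}{173} - 3747128 + 2 \left(\left(-79 - 68\right) - 1\right) 5929} = - \frac{133}{\frac{580}{173} - 3747128 + 2 \left(-147 - 1\right) 5929} = - \frac{133}{\frac{580}{173} - 3747128 + 2 \left(-148\right) 5929} = - \frac{133}{\frac{580}{173} - 3747128 - 1754984} = - \frac{133}{- \frac{951864796}{173}} = \left(-133\right) \left(- \frac{173}{951864796}\right) = \frac{23009}{951864796}$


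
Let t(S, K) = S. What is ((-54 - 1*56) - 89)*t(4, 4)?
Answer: -796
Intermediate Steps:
((-54 - 1*56) - 89)*t(4, 4) = ((-54 - 1*56) - 89)*4 = ((-54 - 56) - 89)*4 = (-110 - 89)*4 = -199*4 = -796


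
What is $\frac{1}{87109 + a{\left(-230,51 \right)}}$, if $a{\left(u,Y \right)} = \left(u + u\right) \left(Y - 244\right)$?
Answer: $\frac{1}{175889} \approx 5.6854 \cdot 10^{-6}$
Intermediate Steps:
$a{\left(u,Y \right)} = 2 u \left(-244 + Y\right)$
$\frac{1}{87109 + a{\left(-230,51 \right)}} = \frac{1}{87109 + 2 \left(-230\right) \left(-244 + 51\right)} = \frac{1}{87109 + 2 \left(-230\right) \left(-193\right)} = \frac{1}{87109 + 88780} = \frac{1}{175889}$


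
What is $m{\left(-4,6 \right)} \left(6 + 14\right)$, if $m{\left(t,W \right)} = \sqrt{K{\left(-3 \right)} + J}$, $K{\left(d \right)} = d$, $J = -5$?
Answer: $40 i \sqrt{2} \approx 56.569 i$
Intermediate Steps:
$m{\left(t,W \right)} = 2 i \sqrt{2}$ ($m{\left(t,W \right)} = \sqrt{-3 - 5} = \sqrt{-8} = 2 i \sqrt{2}$)
$m{\left(-4,6 \right)} \left(6 + 14\right) = 2 i \sqrt{2} \left(6 + 14\right) = 2 i \sqrt{2} \cdot 20 = 40 i \sqrt{2}$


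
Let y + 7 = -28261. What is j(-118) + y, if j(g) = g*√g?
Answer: -28268 - 118*I*√118 ≈ -28268.0 - 1281.8*I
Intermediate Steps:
y = -28268 (y = -7 - 28261 = -28268)
j(g) = g^(3/2)
j(-118) + y = (-118)^(3/2) - 28268 = -118*I*√118 - 28268 = -28268 - 118*I*√118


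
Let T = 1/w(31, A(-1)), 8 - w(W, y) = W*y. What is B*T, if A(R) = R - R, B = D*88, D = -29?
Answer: -319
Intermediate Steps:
B = -2552 (B = -29*88 = -2552)
A(R) = 0
w(W, y) = 8 - W*y
T = ⅛ (T = 1/(8 - 1*31*0) = 1/(8 + 0) = 1/8 = ⅛ ≈ 0.12500)
B*T = -2552*⅛ = -319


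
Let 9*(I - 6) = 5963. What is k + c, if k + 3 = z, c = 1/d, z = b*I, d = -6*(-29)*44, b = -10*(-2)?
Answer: 307038779/22968 ≈ 13368.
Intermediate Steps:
I = 6017/9 (I = 6 + (⅑)*5963 = 6 + 5963/9 = 6017/9 ≈ 668.56)
b = 20
d = 7656 (d = 174*44 = 7656)
z = 120340/9 (z = 20*(6017/9) = 120340/9 ≈ 13371.)
c = 1/7656 ≈ 0.00013062
k = 120313/9 (k = -3 + 120340/9 = 120313/9 ≈ 13368.)
k + c = 120313/9 + 1/7656 = 307038779/22968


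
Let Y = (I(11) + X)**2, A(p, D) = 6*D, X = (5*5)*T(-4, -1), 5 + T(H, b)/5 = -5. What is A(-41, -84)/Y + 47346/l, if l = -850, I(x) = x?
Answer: -576843391/10355975 ≈ -55.701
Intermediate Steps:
T(H, b) = -50 (T(H, b) = -25 + 5*(-5) = -25 - 25 = -50)
X = -1250 (X = (5*5)*(-50) = 25*(-50) = -1250)
Y = 1535121 (Y = (11 - 1250)**2 = (-1239)**2 = 1535121)
A(-41, -84)/Y + 47346/l = (6*(-84))/1535121 + 47346/(-850) = -504*1/1535121 + 47346*(-1/850) = -8/24367 - 23673/425 = -576843391/10355975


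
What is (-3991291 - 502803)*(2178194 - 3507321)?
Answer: 5973221675938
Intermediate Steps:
(-3991291 - 502803)*(2178194 - 3507321) = -4494094*(-1329127) = 5973221675938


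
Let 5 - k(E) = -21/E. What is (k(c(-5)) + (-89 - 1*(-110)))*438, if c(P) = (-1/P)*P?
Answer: 2190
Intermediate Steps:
c(P) = -1
k(E) = 5 + 21/E (k(E) = 5 - (-21)/E = 5 + 21/E)
(k(c(-5)) + (-89 - 1*(-110)))*438 = ((5 + 21/(-1)) + (-89 - 1*(-110)))*438 = ((5 + 21*(-1)) + (-89 + 110))*438 = ((5 - 21) + 21)*438 = (-16 + 21)*438 = 5*438 = 2190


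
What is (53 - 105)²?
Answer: 2704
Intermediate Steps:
(53 - 105)² = (-52)² = 2704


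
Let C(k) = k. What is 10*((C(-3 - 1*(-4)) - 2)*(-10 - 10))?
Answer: 200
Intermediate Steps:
10*((C(-3 - 1*(-4)) - 2)*(-10 - 10)) = 10*(((-3 - 1*(-4)) - 2)*(-10 - 10)) = 10*(((-3 + 4) - 2)*(-20)) = 10*((1 - 2)*(-20)) = 10*(-1*(-20)) = 10*20 = 200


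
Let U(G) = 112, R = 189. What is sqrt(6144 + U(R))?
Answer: 4*sqrt(391) ≈ 79.095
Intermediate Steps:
sqrt(6144 + U(R)) = sqrt(6144 + 112) = sqrt(6256) = 4*sqrt(391)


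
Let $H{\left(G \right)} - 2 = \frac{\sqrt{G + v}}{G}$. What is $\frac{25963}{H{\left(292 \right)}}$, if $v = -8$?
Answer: $\frac{1106854616}{85193} - \frac{3790598 \sqrt{71}}{85193} \approx 12617.0$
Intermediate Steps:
$H{\left(G \right)} = 2 + \frac{\sqrt{-8 + G}}{G}$ ($H{\left(G \right)} = 2 + \frac{\sqrt{G - 8}}{G} = 2 + \frac{\sqrt{-8 + G}}{G}$)
$\frac{25963}{H{\left(292 \right)}} = \frac{25963}{2 + \frac{\sqrt{-8 + 292}}{292}} = \frac{25963}{2 + \frac{\sqrt{284}}{292}} = \frac{25963}{2 + \frac{2 \sqrt{71}}{292}} = \frac{25963}{2 + \frac{\sqrt{71}}{146}}$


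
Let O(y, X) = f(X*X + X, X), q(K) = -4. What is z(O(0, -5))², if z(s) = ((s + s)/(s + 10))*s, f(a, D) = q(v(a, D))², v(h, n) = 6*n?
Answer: 65536/169 ≈ 387.79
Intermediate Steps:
f(a, D) = 16 (f(a, D) = (-4)² = 16)
O(y, X) = 16
z(s) = 2*s²/(10 + s) (z(s) = ((2*s)/(10 + s))*s = (2*s/(10 + s))*s = 2*s²/(10 + s))
z(O(0, -5))² = (2*16²/(10 + 16))² = (2*256/26)² = (2*256*(1/26))² = (256/13)² = 65536/169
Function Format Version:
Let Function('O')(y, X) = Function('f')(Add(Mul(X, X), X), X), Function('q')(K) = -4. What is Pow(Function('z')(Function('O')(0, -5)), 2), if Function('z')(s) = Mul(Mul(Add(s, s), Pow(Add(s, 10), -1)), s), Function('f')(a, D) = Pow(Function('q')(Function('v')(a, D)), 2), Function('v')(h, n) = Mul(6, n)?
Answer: Rational(65536, 169) ≈ 387.79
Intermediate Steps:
Function('f')(a, D) = 16 (Function('f')(a, D) = Pow(-4, 2) = 16)
Function('O')(y, X) = 16
Function('z')(s) = Mul(2, Pow(s, 2), Pow(Add(10, s), -1)) (Function('z')(s) = Mul(Mul(Mul(2, s), Pow(Add(10, s), -1)), s) = Mul(Mul(2, s, Pow(Add(10, s), -1)), s) = Mul(2, Pow(s, 2), Pow(Add(10, s), -1)))
Pow(Function('z')(Function('O')(0, -5)), 2) = Pow(Mul(2, Pow(16, 2), Pow(Add(10, 16), -1)), 2) = Pow(Mul(2, 256, Pow(26, -1)), 2) = Pow(Mul(2, 256, Rational(1, 26)), 2) = Pow(Rational(256, 13), 2) = Rational(65536, 169)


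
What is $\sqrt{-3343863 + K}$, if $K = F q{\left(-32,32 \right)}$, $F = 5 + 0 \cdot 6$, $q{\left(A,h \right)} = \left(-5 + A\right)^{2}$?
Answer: $i \sqrt{3337018} \approx 1826.8 i$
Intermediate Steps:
$F = 5$ ($F = 5 + 0 = 5$)
$K = 6845$ ($K = 5 \left(-5 - 32\right)^{2} = 5 \left(-37\right)^{2} = 5 \cdot 1369 = 6845$)
$\sqrt{-3343863 + K} = \sqrt{-3343863 + 6845} = \sqrt{-3337018} = i \sqrt{3337018}$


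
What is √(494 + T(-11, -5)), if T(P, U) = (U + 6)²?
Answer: 3*√55 ≈ 22.249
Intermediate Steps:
T(P, U) = (6 + U)²
√(494 + T(-11, -5)) = √(494 + (6 - 5)²) = √(494 + 1²) = √(494 + 1) = √495 = 3*√55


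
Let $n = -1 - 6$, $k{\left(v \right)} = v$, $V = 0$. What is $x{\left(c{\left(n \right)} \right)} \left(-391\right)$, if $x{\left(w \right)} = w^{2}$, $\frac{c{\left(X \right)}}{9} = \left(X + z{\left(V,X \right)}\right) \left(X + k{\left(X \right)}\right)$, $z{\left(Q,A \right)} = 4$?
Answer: $-55867644$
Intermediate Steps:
$n = -7$ ($n = -1 - 6 = -7$)
$c{\left(X \right)} = 18 X \left(4 + X\right)$ ($c{\left(X \right)} = 9 \left(X + 4\right) \left(X + X\right) = 9 \left(4 + X\right) 2 X = 9 \cdot 2 X \left(4 + X\right) = 18 X \left(4 + X\right)$)
$x{\left(c{\left(n \right)} \right)} \left(-391\right) = \left(18 \left(-7\right) \left(4 - 7\right)\right)^{2} \left(-391\right) = \left(18 \left(-7\right) \left(-3\right)\right)^{2} \left(-391\right) = 378^{2} \left(-391\right) = 142884 \left(-391\right) = -55867644$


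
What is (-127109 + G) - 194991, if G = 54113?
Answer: -267987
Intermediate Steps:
(-127109 + G) - 194991 = (-127109 + 54113) - 194991 = -72996 - 194991 = -267987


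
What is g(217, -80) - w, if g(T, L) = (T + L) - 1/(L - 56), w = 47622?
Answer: -6457959/136 ≈ -47485.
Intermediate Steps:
g(T, L) = L + T - 1/(-56 + L) (g(T, L) = (L + T) - 1/(-56 + L) = L + T - 1/(-56 + L))
g(217, -80) - w = (-1 + (-80)**2 - 56*(-80) - 56*217 - 80*217)/(-56 - 80) - 1*47622 = (-1 + 6400 + 4480 - 12152 - 17360)/(-136) - 47622 = -1/136*(-18633) - 47622 = 18633/136 - 47622 = -6457959/136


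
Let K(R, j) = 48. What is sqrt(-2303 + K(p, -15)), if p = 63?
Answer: I*sqrt(2255) ≈ 47.487*I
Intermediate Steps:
sqrt(-2303 + K(p, -15)) = sqrt(-2303 + 48) = sqrt(-2255) = I*sqrt(2255)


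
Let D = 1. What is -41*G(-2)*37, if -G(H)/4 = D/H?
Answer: -3034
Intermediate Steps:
G(H) = -4/H
-41*G(-2)*37 = -(-164)/(-2)*37 = -(-164)*(-1)/2*37 = -41*2*37 = -82*37 = -3034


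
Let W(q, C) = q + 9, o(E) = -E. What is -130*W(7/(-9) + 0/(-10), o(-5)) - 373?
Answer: -12977/9 ≈ -1441.9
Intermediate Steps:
W(q, C) = 9 + q
-130*W(7/(-9) + 0/(-10), o(-5)) - 373 = -130*(9 + (7/(-9) + 0/(-10))) - 373 = -130*(9 + (7*(-⅑) + 0*(-⅒))) - 373 = -130*(9 + (-7/9 + 0)) - 373 = -130*(9 - 7/9) - 373 = -130*74/9 - 373 = -9620/9 - 373 = -12977/9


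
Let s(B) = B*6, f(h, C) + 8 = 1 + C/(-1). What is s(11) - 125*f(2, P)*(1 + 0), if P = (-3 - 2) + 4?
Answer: 816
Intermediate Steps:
P = -1 (P = -5 + 4 = -1)
f(h, C) = -7 - C (f(h, C) = -8 + (1 + C/(-1)) = -8 + (1 + C*(-1)) = -8 + (1 - C) = -7 - C)
s(B) = 6*B
s(11) - 125*f(2, P)*(1 + 0) = 6*11 - 125*(-7 - 1*(-1))*(1 + 0) = 66 - 125*(-7 + 1) = 66 - (-750) = 66 - 125*(-6) = 66 + 750 = 816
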